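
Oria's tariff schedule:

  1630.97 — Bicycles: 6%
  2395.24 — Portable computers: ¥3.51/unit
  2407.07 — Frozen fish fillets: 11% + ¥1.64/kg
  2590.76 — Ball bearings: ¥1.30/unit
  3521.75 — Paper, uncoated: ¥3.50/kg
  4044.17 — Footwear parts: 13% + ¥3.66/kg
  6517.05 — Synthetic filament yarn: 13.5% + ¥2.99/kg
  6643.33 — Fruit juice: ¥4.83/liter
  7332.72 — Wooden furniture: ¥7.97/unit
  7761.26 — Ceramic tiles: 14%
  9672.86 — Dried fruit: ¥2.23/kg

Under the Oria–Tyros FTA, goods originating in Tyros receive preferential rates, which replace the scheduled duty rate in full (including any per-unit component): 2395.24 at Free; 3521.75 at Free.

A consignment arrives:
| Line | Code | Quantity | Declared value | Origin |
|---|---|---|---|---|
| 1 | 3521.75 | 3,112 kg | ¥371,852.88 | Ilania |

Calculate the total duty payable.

Line 1 (3521.75, Ilania, 3,112 kg, ¥371,852.88):
Base rate for 3521.75 is ¥3.50/kg.
3521.75 has an FTA preferential rate, but origin Ilania is not Tyros; base rate stands.
Duty = 3,112 × ¥3.50 = ¥10,892.00.

¥10,892.00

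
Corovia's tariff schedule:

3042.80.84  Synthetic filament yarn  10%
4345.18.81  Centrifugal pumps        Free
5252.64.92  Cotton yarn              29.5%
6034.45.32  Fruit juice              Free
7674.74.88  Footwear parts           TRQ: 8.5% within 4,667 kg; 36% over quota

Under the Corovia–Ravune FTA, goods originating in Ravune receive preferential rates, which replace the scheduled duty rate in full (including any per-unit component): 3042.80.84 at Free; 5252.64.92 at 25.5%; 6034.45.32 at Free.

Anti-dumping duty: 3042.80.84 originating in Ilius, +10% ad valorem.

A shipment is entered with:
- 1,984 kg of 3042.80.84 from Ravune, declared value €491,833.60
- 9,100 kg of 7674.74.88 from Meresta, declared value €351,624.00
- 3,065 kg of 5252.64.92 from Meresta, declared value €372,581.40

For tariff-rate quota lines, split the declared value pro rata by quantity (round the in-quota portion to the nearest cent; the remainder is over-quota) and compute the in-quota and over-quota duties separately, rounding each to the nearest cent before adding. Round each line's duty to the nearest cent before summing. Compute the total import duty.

Line 1 (3042.80.84, Ravune, 1,984 kg, €491,833.60):
Base rate for 3042.80.84 is 10%.
Origin Ravune qualifies under the Corovia–Ravune agreement and 3042.80.84 is covered: preferential rate Free applies instead.
The additional-duty order on 3042.80.84 targets Ilius, not Ravune; it does not apply.
Duty = €491,833.60 × 0% = €0.00.
Line 2 (7674.74.88, Meresta, 9,100 kg, €351,624.00):
Code 7674.74.88 is under a tariff-rate quota (threshold 4,667 kg). In-quota: 4,667 kg at 8.5%; over-quota: 4,433 kg at 36%.
Pro-rata value split: in-quota = €351,624.00 × 4,667/9,100 = €180,332.88; over-quota = €351,624.00 − €180,332.88 = €171,291.12.
In-quota duty = €180,332.88 × 8.5% = €15,328.29. Over-quota duty = €171,291.12 × 36% = €61,664.80.
Line duty = €15,328.29 + €61,664.80 = €76,993.09.
Line 3 (5252.64.92, Meresta, 3,065 kg, €372,581.40):
Base rate for 5252.64.92 is 29.5%.
5252.64.92 has an FTA preferential rate, but origin Meresta is not Ravune; base rate stands.
Duty = €372,581.40 × 29.5% = €109,911.51.
Total = €0.00 + €76,993.09 + €109,911.51 = €186,904.60.

€186,904.60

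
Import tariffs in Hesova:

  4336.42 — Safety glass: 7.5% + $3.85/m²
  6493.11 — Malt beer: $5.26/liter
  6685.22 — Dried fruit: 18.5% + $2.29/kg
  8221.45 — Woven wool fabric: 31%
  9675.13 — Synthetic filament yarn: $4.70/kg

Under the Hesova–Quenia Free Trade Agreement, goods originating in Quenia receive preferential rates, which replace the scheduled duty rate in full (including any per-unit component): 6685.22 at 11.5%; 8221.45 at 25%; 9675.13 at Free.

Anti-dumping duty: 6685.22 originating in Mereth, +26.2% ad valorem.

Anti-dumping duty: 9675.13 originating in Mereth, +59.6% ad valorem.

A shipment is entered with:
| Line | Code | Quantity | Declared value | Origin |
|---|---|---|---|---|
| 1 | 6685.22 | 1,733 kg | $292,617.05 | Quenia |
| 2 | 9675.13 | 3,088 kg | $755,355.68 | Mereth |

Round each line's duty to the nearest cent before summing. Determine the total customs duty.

Line 1 (6685.22, Quenia, 1,733 kg, $292,617.05):
Base rate for 6685.22 is 18.5% + $2.29/kg.
Origin Quenia qualifies under the Hesova–Quenia agreement and 6685.22 is covered: preferential rate 11.5% applies instead.
The additional-duty order on 6685.22 targets Mereth, not Quenia; it does not apply.
Duty = $292,617.05 × 11.5% = $33,650.96.
Line 2 (9675.13, Mereth, 3,088 kg, $755,355.68):
Base rate for 9675.13 is $4.70/kg.
9675.13 has an FTA preferential rate, but origin Mereth is not Quenia; base rate stands.
Additional duty on 9675.13 from Mereth: +59.6% ad valorem. Applied ad valorem rate = 59.6%.
Duty = $755,355.68 × 59.6% + 3,088 × $4.70 = $464,705.59.
Total = $33,650.96 + $464,705.59 = $498,356.55.

$498,356.55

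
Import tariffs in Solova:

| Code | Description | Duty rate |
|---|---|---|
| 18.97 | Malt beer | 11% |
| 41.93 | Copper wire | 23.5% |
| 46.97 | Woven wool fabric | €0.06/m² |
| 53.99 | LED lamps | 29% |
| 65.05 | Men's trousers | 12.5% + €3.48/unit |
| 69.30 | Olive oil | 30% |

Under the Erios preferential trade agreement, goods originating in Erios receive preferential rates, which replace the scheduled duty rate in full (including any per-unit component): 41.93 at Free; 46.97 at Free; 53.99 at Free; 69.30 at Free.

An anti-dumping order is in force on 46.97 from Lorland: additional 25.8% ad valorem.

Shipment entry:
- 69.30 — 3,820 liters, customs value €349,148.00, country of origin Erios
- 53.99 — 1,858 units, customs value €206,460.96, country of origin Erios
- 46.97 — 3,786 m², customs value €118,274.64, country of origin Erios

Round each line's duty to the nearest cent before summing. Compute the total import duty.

€0.00

Line 1 (69.30, Erios, 3,820 liters, €349,148.00):
Base rate for 69.30 is 30%.
Origin Erios qualifies under the Solova–Erios agreement and 69.30 is covered: preferential rate Free applies instead.
Duty = €349,148.00 × 0% = €0.00.
Line 2 (53.99, Erios, 1,858 units, €206,460.96):
Base rate for 53.99 is 29%.
Origin Erios qualifies under the Solova–Erios agreement and 53.99 is covered: preferential rate Free applies instead.
Duty = €206,460.96 × 0% = €0.00.
Line 3 (46.97, Erios, 3,786 m², €118,274.64):
Base rate for 46.97 is €0.06/m².
Origin Erios qualifies under the Solova–Erios agreement and 46.97 is covered: preferential rate Free applies instead.
The additional-duty order on 46.97 targets Lorland, not Erios; it does not apply.
Duty = €118,274.64 × 0% = €0.00.
Total = €0.00 + €0.00 + €0.00 = €0.00.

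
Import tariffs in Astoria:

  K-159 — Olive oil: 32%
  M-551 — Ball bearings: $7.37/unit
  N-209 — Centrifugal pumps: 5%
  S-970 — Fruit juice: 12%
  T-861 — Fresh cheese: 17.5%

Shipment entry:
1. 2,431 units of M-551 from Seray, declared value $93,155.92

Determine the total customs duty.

$17,916.47

Line 1 (M-551, Seray, 2,431 units, $93,155.92):
Base rate for M-551 is $7.37/unit.
Duty = 2,431 × $7.37 = $17,916.47.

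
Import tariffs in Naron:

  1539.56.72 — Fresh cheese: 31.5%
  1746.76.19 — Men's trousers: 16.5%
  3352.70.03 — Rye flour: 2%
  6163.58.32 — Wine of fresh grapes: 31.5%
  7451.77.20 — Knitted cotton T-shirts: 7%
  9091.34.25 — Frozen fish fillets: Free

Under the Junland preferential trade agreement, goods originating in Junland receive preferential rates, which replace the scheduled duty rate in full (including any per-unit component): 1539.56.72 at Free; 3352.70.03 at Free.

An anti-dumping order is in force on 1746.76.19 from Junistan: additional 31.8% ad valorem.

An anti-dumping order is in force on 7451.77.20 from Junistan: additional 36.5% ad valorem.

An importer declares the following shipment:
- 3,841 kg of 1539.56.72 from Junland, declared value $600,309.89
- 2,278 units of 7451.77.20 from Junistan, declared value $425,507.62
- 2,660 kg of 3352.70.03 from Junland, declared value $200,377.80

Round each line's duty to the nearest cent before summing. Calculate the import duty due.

Line 1 (1539.56.72, Junland, 3,841 kg, $600,309.89):
Base rate for 1539.56.72 is 31.5%.
Origin Junland qualifies under the Naron–Junland agreement and 1539.56.72 is covered: preferential rate Free applies instead.
Duty = $600,309.89 × 0% = $0.00.
Line 2 (7451.77.20, Junistan, 2,278 units, $425,507.62):
Base rate for 7451.77.20 is 7%.
Additional duty on 7451.77.20 from Junistan: +36.5%. Applied ad valorem rate: 7% + 36.5% = 43.5%.
Duty = $425,507.62 × 43.5% = $185,095.81.
Line 3 (3352.70.03, Junland, 2,660 kg, $200,377.80):
Base rate for 3352.70.03 is 2%.
Origin Junland qualifies under the Naron–Junland agreement and 3352.70.03 is covered: preferential rate Free applies instead.
Duty = $200,377.80 × 0% = $0.00.
Total = $0.00 + $185,095.81 + $0.00 = $185,095.81.

$185,095.81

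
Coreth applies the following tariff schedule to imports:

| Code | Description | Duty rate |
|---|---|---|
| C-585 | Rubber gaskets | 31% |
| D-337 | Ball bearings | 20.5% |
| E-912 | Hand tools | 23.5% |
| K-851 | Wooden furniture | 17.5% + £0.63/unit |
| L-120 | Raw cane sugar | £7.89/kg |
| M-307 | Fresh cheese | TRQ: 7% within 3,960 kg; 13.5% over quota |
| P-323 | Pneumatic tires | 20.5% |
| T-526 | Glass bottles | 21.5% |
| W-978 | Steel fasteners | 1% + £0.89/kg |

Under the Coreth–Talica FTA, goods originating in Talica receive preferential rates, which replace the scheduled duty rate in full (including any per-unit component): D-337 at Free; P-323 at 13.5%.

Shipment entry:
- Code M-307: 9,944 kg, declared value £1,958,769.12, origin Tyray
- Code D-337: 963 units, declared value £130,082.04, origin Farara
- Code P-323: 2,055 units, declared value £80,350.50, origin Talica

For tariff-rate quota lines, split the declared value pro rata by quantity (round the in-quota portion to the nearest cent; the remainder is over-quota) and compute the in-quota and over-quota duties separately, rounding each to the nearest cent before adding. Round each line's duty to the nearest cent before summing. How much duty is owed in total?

£251,245.32

Line 1 (M-307, Tyray, 9,944 kg, £1,958,769.12):
Code M-307 is under a tariff-rate quota (threshold 3,960 kg). In-quota: 3,960 kg at 7%; over-quota: 5,984 kg at 13.5%.
Pro-rata value split: in-quota = £1,958,769.12 × 3,960/9,944 = £780,040.80; over-quota = £1,958,769.12 − £780,040.80 = £1,178,728.32.
In-quota duty = £780,040.80 × 7% = £54,602.86. Over-quota duty = £1,178,728.32 × 13.5% = £159,128.32.
Line duty = £54,602.86 + £159,128.32 = £213,731.18.
Line 2 (D-337, Farara, 963 units, £130,082.04):
Base rate for D-337 is 20.5%.
D-337 has an FTA preferential rate, but origin Farara is not Talica; base rate stands.
Duty = £130,082.04 × 20.5% = £26,666.82.
Line 3 (P-323, Talica, 2,055 units, £80,350.50):
Base rate for P-323 is 20.5%.
Origin Talica qualifies under the Coreth–Talica agreement and P-323 is covered: preferential rate 13.5% applies instead.
Duty = £80,350.50 × 13.5% = £10,847.32.
Total = £213,731.18 + £26,666.82 + £10,847.32 = £251,245.32.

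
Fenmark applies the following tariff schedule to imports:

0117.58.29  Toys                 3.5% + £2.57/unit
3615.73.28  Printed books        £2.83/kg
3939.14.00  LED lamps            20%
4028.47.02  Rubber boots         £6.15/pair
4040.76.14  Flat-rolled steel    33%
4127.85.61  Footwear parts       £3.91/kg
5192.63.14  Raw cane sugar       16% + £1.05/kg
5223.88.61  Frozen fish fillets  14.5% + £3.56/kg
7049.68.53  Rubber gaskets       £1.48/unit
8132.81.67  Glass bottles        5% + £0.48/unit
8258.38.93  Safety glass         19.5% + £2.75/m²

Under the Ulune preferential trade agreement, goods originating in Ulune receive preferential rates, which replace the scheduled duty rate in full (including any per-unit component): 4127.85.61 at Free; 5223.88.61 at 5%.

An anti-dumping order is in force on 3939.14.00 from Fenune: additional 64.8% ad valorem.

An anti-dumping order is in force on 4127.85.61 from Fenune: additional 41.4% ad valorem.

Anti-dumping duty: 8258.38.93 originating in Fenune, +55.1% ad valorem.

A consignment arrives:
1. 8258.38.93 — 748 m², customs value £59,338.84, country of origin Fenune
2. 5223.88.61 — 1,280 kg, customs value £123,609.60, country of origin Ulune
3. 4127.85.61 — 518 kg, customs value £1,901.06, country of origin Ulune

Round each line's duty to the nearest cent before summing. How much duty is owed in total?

Line 1 (8258.38.93, Fenune, 748 m², £59,338.84):
Base rate for 8258.38.93 is 19.5% + £2.75/m².
Additional duty on 8258.38.93 from Fenune: +55.1%. Applied ad valorem rate: 19.5% + 55.1% = 74.6%.
Duty = £59,338.84 × 74.6% + 748 × £2.75 = £46,323.77.
Line 2 (5223.88.61, Ulune, 1,280 kg, £123,609.60):
Base rate for 5223.88.61 is 14.5% + £3.56/kg.
Origin Ulune qualifies under the Fenmark–Ulune agreement and 5223.88.61 is covered: preferential rate 5% applies instead.
Duty = £123,609.60 × 5% = £6,180.48.
Line 3 (4127.85.61, Ulune, 518 kg, £1,901.06):
Base rate for 4127.85.61 is £3.91/kg.
Origin Ulune qualifies under the Fenmark–Ulune agreement and 4127.85.61 is covered: preferential rate Free applies instead.
The additional-duty order on 4127.85.61 targets Fenune, not Ulune; it does not apply.
Duty = £1,901.06 × 0% = £0.00.
Total = £46,323.77 + £6,180.48 + £0.00 = £52,504.25.

£52,504.25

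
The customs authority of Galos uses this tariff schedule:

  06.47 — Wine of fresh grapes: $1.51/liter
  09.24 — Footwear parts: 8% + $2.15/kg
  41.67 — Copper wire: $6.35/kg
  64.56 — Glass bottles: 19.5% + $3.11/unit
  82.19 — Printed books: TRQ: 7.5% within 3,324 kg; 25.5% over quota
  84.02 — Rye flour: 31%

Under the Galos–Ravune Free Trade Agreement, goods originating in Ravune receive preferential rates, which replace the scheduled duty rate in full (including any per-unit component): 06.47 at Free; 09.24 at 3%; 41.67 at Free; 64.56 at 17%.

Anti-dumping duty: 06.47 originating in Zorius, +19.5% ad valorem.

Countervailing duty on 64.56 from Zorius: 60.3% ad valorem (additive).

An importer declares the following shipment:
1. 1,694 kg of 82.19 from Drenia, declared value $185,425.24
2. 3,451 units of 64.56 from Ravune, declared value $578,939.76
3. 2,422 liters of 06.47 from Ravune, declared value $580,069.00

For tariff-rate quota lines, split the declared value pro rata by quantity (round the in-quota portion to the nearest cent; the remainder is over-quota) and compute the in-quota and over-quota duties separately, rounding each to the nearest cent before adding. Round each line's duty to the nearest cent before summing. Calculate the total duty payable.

$112,326.65

Line 1 (82.19, Drenia, 1,694 kg, $185,425.24):
Code 82.19 is under a tariff-rate quota (threshold 3,324 kg). Quantity 1,694 kg is within the quota, so the in-quota rate 7.5% applies to the full value.
Duty = $185,425.24 × 7.5% = $13,906.89.
Line 2 (64.56, Ravune, 3,451 units, $578,939.76):
Base rate for 64.56 is 19.5% + $3.11/unit.
Origin Ravune qualifies under the Galos–Ravune agreement and 64.56 is covered: preferential rate 17% applies instead.
The additional-duty order on 64.56 targets Zorius, not Ravune; it does not apply.
Duty = $578,939.76 × 17% = $98,419.76.
Line 3 (06.47, Ravune, 2,422 liters, $580,069.00):
Base rate for 06.47 is $1.51/liter.
Origin Ravune qualifies under the Galos–Ravune agreement and 06.47 is covered: preferential rate Free applies instead.
The additional-duty order on 06.47 targets Zorius, not Ravune; it does not apply.
Duty = $580,069.00 × 0% = $0.00.
Total = $13,906.89 + $98,419.76 + $0.00 = $112,326.65.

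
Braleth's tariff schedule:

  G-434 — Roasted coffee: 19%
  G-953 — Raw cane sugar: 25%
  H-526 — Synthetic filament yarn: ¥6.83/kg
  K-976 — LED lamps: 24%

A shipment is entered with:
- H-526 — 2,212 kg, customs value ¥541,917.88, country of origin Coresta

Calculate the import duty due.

Line 1 (H-526, Coresta, 2,212 kg, ¥541,917.88):
Base rate for H-526 is ¥6.83/kg.
Duty = 2,212 × ¥6.83 = ¥15,107.96.

¥15,107.96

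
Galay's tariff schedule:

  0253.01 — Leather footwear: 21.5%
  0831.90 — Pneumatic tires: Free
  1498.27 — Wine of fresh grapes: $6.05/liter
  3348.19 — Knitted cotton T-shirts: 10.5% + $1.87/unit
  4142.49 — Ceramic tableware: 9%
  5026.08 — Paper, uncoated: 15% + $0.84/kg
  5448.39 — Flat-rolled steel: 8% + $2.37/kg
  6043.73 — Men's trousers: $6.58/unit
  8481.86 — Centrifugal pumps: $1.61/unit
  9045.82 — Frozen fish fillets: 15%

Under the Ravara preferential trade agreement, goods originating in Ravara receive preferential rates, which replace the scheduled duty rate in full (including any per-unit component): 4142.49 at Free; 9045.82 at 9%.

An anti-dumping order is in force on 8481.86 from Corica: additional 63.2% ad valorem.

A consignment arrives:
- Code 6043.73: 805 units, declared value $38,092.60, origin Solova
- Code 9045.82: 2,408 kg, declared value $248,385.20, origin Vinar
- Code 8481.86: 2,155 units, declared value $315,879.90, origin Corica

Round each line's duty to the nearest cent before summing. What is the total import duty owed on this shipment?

Line 1 (6043.73, Solova, 805 units, $38,092.60):
Base rate for 6043.73 is $6.58/unit.
Duty = 805 × $6.58 = $5,296.90.
Line 2 (9045.82, Vinar, 2,408 kg, $248,385.20):
Base rate for 9045.82 is 15%.
9045.82 has an FTA preferential rate, but origin Vinar is not Ravara; base rate stands.
Duty = $248,385.20 × 15% = $37,257.78.
Line 3 (8481.86, Corica, 2,155 units, $315,879.90):
Base rate for 8481.86 is $1.61/unit.
Additional duty on 8481.86 from Corica: +63.2% ad valorem. Applied ad valorem rate = 63.2%.
Duty = $315,879.90 × 63.2% + 2,155 × $1.61 = $203,105.65.
Total = $5,296.90 + $37,257.78 + $203,105.65 = $245,660.33.

$245,660.33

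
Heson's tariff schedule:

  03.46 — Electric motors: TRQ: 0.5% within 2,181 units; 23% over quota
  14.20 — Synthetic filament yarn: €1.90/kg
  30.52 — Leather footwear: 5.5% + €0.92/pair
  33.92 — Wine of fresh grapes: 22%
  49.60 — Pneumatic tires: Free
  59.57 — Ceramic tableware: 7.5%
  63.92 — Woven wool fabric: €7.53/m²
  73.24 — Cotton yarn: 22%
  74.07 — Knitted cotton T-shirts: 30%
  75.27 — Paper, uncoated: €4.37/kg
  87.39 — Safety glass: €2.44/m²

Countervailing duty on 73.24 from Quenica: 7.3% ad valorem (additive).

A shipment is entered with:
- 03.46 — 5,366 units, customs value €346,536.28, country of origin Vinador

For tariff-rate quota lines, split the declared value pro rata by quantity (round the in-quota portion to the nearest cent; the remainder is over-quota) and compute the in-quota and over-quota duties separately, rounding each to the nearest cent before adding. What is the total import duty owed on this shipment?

Line 1 (03.46, Vinador, 5,366 units, €346,536.28):
Code 03.46 is under a tariff-rate quota (threshold 2,181 units). In-quota: 2,181 units at 0.5%; over-quota: 3,185 units at 23%.
Pro-rata value split: in-quota = €346,536.28 × 2,181/5,366 = €140,848.98; over-quota = €346,536.28 − €140,848.98 = €205,687.30.
In-quota duty = €140,848.98 × 0.5% = €704.24. Over-quota duty = €205,687.30 × 23% = €47,308.08.
Line duty = €704.24 + €47,308.08 = €48,012.32.

€48,012.32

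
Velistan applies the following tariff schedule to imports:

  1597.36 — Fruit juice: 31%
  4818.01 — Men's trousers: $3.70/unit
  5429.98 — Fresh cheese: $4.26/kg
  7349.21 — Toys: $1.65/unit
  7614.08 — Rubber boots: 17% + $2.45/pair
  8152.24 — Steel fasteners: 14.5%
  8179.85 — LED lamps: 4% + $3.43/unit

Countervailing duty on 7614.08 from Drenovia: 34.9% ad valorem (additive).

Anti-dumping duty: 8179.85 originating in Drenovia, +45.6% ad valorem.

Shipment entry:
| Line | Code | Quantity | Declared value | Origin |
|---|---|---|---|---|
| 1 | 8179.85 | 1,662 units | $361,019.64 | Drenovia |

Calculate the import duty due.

Line 1 (8179.85, Drenovia, 1,662 units, $361,019.64):
Base rate for 8179.85 is 4% + $3.43/unit.
Additional duty on 8179.85 from Drenovia: +45.6%. Applied ad valorem rate: 4% + 45.6% = 49.6%.
Duty = $361,019.64 × 49.6% + 1,662 × $3.43 = $184,766.40.

$184,766.40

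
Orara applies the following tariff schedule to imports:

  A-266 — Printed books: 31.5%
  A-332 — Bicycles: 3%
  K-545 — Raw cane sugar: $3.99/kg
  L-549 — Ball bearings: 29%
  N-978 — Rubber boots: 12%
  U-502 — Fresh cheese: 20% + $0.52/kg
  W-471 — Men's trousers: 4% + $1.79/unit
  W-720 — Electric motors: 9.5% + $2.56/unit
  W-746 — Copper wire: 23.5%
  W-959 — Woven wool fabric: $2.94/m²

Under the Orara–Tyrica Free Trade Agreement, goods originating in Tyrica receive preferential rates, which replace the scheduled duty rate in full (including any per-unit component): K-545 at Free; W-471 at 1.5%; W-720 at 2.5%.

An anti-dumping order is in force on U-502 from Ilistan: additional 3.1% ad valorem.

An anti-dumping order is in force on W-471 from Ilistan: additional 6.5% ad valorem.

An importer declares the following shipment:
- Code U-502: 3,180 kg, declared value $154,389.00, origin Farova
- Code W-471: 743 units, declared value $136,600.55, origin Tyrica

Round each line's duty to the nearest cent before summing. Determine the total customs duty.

$34,580.41

Line 1 (U-502, Farova, 3,180 kg, $154,389.00):
Base rate for U-502 is 20% + $0.52/kg.
The additional-duty order on U-502 targets Ilistan, not Farova; it does not apply.
Duty = $154,389.00 × 20% + 3,180 × $0.52 = $32,531.40.
Line 2 (W-471, Tyrica, 743 units, $136,600.55):
Base rate for W-471 is 4% + $1.79/unit.
Origin Tyrica qualifies under the Orara–Tyrica agreement and W-471 is covered: preferential rate 1.5% applies instead.
The additional-duty order on W-471 targets Ilistan, not Tyrica; it does not apply.
Duty = $136,600.55 × 1.5% = $2,049.01.
Total = $32,531.40 + $2,049.01 = $34,580.41.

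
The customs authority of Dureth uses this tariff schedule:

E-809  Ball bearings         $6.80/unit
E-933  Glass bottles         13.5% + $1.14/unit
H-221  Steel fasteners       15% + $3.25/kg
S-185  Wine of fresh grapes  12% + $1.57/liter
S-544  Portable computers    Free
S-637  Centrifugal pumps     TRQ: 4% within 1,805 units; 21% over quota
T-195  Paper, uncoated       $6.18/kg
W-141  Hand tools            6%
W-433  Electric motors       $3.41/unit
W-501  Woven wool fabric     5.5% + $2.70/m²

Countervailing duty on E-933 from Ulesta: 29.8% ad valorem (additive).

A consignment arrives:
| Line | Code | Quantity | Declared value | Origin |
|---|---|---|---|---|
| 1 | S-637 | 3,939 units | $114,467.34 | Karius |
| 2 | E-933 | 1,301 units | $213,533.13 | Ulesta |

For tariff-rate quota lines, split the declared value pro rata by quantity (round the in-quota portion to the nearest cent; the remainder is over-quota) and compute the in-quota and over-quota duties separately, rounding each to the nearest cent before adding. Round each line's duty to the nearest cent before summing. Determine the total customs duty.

Line 1 (S-637, Karius, 3,939 units, $114,467.34):
Code S-637 is under a tariff-rate quota (threshold 1,805 units). In-quota: 1,805 units at 4%; over-quota: 2,134 units at 21%.
Pro-rata value split: in-quota = $114,467.34 × 1,805/3,939 = $52,453.30; over-quota = $114,467.34 − $52,453.30 = $62,014.04.
In-quota duty = $52,453.30 × 4% = $2,098.13. Over-quota duty = $62,014.04 × 21% = $13,022.95.
Line duty = $2,098.13 + $13,022.95 = $15,121.08.
Line 2 (E-933, Ulesta, 1,301 units, $213,533.13):
Base rate for E-933 is 13.5% + $1.14/unit.
Additional duty on E-933 from Ulesta: +29.8%. Applied ad valorem rate: 13.5% + 29.8% = 43.3%.
Duty = $213,533.13 × 43.3% + 1,301 × $1.14 = $93,942.99.
Total = $15,121.08 + $93,942.99 = $109,064.07.

$109,064.07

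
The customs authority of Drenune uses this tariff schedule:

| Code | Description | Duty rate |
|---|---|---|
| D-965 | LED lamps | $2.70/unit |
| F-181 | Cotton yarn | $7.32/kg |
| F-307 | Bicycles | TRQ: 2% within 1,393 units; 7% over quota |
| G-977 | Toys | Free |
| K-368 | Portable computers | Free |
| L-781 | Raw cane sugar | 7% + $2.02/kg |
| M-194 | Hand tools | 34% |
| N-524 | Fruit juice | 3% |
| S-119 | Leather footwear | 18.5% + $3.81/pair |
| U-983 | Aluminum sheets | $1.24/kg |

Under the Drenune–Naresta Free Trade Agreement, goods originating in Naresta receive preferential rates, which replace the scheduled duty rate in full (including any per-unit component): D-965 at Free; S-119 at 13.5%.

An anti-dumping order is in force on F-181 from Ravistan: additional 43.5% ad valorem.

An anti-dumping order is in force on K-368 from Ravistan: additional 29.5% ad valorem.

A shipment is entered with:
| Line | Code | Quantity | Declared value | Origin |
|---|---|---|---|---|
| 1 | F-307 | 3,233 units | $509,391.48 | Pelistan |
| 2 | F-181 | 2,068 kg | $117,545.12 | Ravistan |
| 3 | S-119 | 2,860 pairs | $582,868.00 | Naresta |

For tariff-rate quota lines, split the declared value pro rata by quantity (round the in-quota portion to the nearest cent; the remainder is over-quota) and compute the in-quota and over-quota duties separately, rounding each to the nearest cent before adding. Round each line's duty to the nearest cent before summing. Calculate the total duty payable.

Line 1 (F-307, Pelistan, 3,233 units, $509,391.48):
Code F-307 is under a tariff-rate quota (threshold 1,393 units). In-quota: 1,393 units at 2%; over-quota: 1,840 units at 7%.
Pro-rata value split: in-quota = $509,391.48 × 1,393/3,233 = $219,481.08; over-quota = $509,391.48 − $219,481.08 = $289,910.40.
In-quota duty = $219,481.08 × 2% = $4,389.62. Over-quota duty = $289,910.40 × 7% = $20,293.73.
Line duty = $4,389.62 + $20,293.73 = $24,683.35.
Line 2 (F-181, Ravistan, 2,068 kg, $117,545.12):
Base rate for F-181 is $7.32/kg.
Additional duty on F-181 from Ravistan: +43.5% ad valorem. Applied ad valorem rate = 43.5%.
Duty = $117,545.12 × 43.5% + 2,068 × $7.32 = $66,269.89.
Line 3 (S-119, Naresta, 2,860 pairs, $582,868.00):
Base rate for S-119 is 18.5% + $3.81/pair.
Origin Naresta qualifies under the Drenune–Naresta agreement and S-119 is covered: preferential rate 13.5% applies instead.
Duty = $582,868.00 × 13.5% = $78,687.18.
Total = $24,683.35 + $66,269.89 + $78,687.18 = $169,640.42.

$169,640.42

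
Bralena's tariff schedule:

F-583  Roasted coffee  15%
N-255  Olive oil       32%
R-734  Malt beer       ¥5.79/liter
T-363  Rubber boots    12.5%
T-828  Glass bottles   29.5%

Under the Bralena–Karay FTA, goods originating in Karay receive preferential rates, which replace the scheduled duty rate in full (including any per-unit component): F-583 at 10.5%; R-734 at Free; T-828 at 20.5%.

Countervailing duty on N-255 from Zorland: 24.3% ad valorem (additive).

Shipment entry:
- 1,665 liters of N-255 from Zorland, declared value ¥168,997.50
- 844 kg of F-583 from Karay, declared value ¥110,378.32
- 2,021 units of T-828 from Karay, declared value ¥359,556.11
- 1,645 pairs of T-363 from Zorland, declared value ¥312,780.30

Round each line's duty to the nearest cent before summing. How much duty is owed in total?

¥219,541.85

Line 1 (N-255, Zorland, 1,665 liters, ¥168,997.50):
Base rate for N-255 is 32%.
Additional duty on N-255 from Zorland: +24.3%. Applied ad valorem rate: 32% + 24.3% = 56.3%.
Duty = ¥168,997.50 × 56.3% = ¥95,145.59.
Line 2 (F-583, Karay, 844 kg, ¥110,378.32):
Base rate for F-583 is 15%.
Origin Karay qualifies under the Bralena–Karay agreement and F-583 is covered: preferential rate 10.5% applies instead.
Duty = ¥110,378.32 × 10.5% = ¥11,589.72.
Line 3 (T-828, Karay, 2,021 units, ¥359,556.11):
Base rate for T-828 is 29.5%.
Origin Karay qualifies under the Bralena–Karay agreement and T-828 is covered: preferential rate 20.5% applies instead.
Duty = ¥359,556.11 × 20.5% = ¥73,709.00.
Line 4 (T-363, Zorland, 1,645 pairs, ¥312,780.30):
Base rate for T-363 is 12.5%.
Duty = ¥312,780.30 × 12.5% = ¥39,097.54.
Total = ¥95,145.59 + ¥11,589.72 + ¥73,709.00 + ¥39,097.54 = ¥219,541.85.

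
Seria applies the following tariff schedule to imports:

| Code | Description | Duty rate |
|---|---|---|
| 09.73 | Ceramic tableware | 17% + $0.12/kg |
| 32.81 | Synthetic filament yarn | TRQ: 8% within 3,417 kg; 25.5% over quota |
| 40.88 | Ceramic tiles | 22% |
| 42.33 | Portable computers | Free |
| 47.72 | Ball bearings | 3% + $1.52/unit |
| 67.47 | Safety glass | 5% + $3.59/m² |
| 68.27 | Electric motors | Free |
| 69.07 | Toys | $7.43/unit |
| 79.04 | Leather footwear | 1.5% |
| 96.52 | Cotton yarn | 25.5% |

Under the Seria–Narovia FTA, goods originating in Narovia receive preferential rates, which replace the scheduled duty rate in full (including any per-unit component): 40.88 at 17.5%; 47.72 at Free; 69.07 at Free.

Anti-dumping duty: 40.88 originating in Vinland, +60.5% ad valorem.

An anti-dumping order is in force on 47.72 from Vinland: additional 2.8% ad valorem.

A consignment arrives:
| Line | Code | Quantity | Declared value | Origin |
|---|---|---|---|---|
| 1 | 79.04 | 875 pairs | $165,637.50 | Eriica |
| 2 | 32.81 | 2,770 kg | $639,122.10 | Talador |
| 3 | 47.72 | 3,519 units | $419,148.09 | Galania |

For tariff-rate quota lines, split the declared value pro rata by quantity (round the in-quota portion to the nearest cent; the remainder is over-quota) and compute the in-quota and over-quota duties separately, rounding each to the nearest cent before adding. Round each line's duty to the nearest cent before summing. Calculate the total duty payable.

Line 1 (79.04, Eriica, 875 pairs, $165,637.50):
Base rate for 79.04 is 1.5%.
Duty = $165,637.50 × 1.5% = $2,484.56.
Line 2 (32.81, Talador, 2,770 kg, $639,122.10):
Code 32.81 is under a tariff-rate quota (threshold 3,417 kg). Quantity 2,770 kg is within the quota, so the in-quota rate 8% applies to the full value.
Duty = $639,122.10 × 8% = $51,129.77.
Line 3 (47.72, Galania, 3,519 units, $419,148.09):
Base rate for 47.72 is 3% + $1.52/unit.
47.72 has an FTA preferential rate, but origin Galania is not Narovia; base rate stands.
The additional-duty order on 47.72 targets Vinland, not Galania; it does not apply.
Duty = $419,148.09 × 3% + 3,519 × $1.52 = $17,923.32.
Total = $2,484.56 + $51,129.77 + $17,923.32 = $71,537.65.

$71,537.65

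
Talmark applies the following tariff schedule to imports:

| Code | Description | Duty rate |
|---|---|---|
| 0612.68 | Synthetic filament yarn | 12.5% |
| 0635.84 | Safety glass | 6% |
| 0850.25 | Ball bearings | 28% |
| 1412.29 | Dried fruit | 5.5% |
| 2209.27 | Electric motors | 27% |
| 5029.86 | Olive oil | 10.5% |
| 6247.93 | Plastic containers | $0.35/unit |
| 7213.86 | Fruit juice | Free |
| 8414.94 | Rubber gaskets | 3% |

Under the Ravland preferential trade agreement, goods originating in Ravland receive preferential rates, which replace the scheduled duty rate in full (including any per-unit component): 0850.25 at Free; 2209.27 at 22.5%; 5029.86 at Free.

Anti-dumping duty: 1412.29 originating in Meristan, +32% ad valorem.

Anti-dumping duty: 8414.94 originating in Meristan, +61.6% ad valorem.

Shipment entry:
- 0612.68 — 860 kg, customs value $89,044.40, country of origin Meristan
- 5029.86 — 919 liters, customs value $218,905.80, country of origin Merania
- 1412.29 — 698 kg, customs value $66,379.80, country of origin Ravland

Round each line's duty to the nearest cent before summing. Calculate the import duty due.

$37,766.55

Line 1 (0612.68, Meristan, 860 kg, $89,044.40):
Base rate for 0612.68 is 12.5%.
Duty = $89,044.40 × 12.5% = $11,130.55.
Line 2 (5029.86, Merania, 919 liters, $218,905.80):
Base rate for 5029.86 is 10.5%.
5029.86 has an FTA preferential rate, but origin Merania is not Ravland; base rate stands.
Duty = $218,905.80 × 10.5% = $22,985.11.
Line 3 (1412.29, Ravland, 698 kg, $66,379.80):
Base rate for 1412.29 is 5.5%.
Origin Ravland is the FTA partner but 1412.29 is not on the preference list; base rate stands.
The additional-duty order on 1412.29 targets Meristan, not Ravland; it does not apply.
Duty = $66,379.80 × 5.5% = $3,650.89.
Total = $11,130.55 + $22,985.11 + $3,650.89 = $37,766.55.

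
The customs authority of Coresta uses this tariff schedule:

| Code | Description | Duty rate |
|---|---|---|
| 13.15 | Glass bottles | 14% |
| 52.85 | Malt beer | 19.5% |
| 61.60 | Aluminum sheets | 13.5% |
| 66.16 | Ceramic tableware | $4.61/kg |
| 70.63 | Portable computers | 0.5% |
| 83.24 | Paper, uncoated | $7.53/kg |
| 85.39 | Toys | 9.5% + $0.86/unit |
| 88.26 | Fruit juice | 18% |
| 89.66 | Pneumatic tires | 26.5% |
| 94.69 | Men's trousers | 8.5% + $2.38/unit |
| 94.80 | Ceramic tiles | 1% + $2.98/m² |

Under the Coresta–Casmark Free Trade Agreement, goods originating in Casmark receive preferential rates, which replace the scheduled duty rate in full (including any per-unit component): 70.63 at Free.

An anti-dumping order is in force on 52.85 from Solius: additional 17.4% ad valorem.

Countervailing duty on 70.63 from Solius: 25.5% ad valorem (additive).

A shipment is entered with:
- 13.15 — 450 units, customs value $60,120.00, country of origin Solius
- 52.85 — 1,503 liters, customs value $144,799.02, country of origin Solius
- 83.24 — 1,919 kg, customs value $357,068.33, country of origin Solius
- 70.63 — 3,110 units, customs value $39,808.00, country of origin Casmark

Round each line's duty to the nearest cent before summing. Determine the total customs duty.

Line 1 (13.15, Solius, 450 units, $60,120.00):
Base rate for 13.15 is 14%.
Duty = $60,120.00 × 14% = $8,416.80.
Line 2 (52.85, Solius, 1,503 liters, $144,799.02):
Base rate for 52.85 is 19.5%.
Additional duty on 52.85 from Solius: +17.4%. Applied ad valorem rate: 19.5% + 17.4% = 36.9%.
Duty = $144,799.02 × 36.9% = $53,430.84.
Line 3 (83.24, Solius, 1,919 kg, $357,068.33):
Base rate for 83.24 is $7.53/kg.
Duty = 1,919 × $7.53 = $14,450.07.
Line 4 (70.63, Casmark, 3,110 units, $39,808.00):
Base rate for 70.63 is 0.5%.
Origin Casmark qualifies under the Coresta–Casmark agreement and 70.63 is covered: preferential rate Free applies instead.
The additional-duty order on 70.63 targets Solius, not Casmark; it does not apply.
Duty = $39,808.00 × 0% = $0.00.
Total = $8,416.80 + $53,430.84 + $14,450.07 + $0.00 = $76,297.71.

$76,297.71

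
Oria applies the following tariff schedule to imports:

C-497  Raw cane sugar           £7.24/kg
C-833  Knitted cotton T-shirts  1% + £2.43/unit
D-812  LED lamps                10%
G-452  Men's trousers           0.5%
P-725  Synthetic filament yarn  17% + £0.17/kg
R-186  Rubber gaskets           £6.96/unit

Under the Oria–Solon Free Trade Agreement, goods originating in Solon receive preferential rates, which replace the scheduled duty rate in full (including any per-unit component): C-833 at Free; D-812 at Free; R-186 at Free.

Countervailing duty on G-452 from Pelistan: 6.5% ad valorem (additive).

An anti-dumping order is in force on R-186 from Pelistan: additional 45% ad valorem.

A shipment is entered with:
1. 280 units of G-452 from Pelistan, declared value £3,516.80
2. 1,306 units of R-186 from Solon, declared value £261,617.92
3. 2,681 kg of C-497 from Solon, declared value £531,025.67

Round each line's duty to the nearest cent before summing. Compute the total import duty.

£19,656.62

Line 1 (G-452, Pelistan, 280 units, £3,516.80):
Base rate for G-452 is 0.5%.
Additional duty on G-452 from Pelistan: +6.5%. Applied ad valorem rate: 0.5% + 6.5% = 7%.
Duty = £3,516.80 × 7% = £246.18.
Line 2 (R-186, Solon, 1,306 units, £261,617.92):
Base rate for R-186 is £6.96/unit.
Origin Solon qualifies under the Oria–Solon agreement and R-186 is covered: preferential rate Free applies instead.
The additional-duty order on R-186 targets Pelistan, not Solon; it does not apply.
Duty = £261,617.92 × 0% = £0.00.
Line 3 (C-497, Solon, 2,681 kg, £531,025.67):
Base rate for C-497 is £7.24/kg.
Origin Solon is the FTA partner but C-497 is not on the preference list; base rate stands.
Duty = 2,681 × £7.24 = £19,410.44.
Total = £246.18 + £0.00 + £19,410.44 = £19,656.62.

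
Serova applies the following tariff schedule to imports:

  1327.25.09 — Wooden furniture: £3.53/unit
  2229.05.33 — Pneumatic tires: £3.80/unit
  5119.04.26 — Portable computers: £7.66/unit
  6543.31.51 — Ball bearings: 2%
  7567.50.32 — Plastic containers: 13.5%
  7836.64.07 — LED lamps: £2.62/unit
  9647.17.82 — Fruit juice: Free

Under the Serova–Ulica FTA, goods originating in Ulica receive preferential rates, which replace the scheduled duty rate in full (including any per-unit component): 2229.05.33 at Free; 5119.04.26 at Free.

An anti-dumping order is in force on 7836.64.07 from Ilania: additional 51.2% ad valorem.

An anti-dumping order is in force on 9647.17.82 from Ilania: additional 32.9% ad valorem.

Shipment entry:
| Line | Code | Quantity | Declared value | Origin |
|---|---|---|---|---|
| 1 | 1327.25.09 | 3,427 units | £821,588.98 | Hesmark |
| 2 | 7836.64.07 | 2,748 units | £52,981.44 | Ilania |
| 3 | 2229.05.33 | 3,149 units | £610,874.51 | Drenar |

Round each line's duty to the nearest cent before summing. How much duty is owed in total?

£58,389.77

Line 1 (1327.25.09, Hesmark, 3,427 units, £821,588.98):
Base rate for 1327.25.09 is £3.53/unit.
Duty = 3,427 × £3.53 = £12,097.31.
Line 2 (7836.64.07, Ilania, 2,748 units, £52,981.44):
Base rate for 7836.64.07 is £2.62/unit.
Additional duty on 7836.64.07 from Ilania: +51.2% ad valorem. Applied ad valorem rate = 51.2%.
Duty = £52,981.44 × 51.2% + 2,748 × £2.62 = £34,326.26.
Line 3 (2229.05.33, Drenar, 3,149 units, £610,874.51):
Base rate for 2229.05.33 is £3.80/unit.
2229.05.33 has an FTA preferential rate, but origin Drenar is not Ulica; base rate stands.
Duty = 3,149 × £3.80 = £11,966.20.
Total = £12,097.31 + £34,326.26 + £11,966.20 = £58,389.77.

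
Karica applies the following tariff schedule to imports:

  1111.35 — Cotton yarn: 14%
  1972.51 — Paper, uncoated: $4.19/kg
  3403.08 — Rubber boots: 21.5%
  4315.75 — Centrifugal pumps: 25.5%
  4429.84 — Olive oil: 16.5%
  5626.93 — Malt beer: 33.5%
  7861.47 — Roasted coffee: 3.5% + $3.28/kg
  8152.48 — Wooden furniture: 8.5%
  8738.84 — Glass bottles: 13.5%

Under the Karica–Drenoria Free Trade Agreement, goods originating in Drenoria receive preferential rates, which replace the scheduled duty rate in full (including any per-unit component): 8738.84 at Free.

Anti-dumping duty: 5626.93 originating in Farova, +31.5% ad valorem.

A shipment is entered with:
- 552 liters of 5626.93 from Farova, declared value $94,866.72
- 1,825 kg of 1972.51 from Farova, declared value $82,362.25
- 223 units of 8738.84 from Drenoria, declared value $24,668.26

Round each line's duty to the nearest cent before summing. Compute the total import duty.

$69,310.12

Line 1 (5626.93, Farova, 552 liters, $94,866.72):
Base rate for 5626.93 is 33.5%.
Additional duty on 5626.93 from Farova: +31.5%. Applied ad valorem rate: 33.5% + 31.5% = 65%.
Duty = $94,866.72 × 65% = $61,663.37.
Line 2 (1972.51, Farova, 1,825 kg, $82,362.25):
Base rate for 1972.51 is $4.19/kg.
Duty = 1,825 × $4.19 = $7,646.75.
Line 3 (8738.84, Drenoria, 223 units, $24,668.26):
Base rate for 8738.84 is 13.5%.
Origin Drenoria qualifies under the Karica–Drenoria agreement and 8738.84 is covered: preferential rate Free applies instead.
Duty = $24,668.26 × 0% = $0.00.
Total = $61,663.37 + $7,646.75 + $0.00 = $69,310.12.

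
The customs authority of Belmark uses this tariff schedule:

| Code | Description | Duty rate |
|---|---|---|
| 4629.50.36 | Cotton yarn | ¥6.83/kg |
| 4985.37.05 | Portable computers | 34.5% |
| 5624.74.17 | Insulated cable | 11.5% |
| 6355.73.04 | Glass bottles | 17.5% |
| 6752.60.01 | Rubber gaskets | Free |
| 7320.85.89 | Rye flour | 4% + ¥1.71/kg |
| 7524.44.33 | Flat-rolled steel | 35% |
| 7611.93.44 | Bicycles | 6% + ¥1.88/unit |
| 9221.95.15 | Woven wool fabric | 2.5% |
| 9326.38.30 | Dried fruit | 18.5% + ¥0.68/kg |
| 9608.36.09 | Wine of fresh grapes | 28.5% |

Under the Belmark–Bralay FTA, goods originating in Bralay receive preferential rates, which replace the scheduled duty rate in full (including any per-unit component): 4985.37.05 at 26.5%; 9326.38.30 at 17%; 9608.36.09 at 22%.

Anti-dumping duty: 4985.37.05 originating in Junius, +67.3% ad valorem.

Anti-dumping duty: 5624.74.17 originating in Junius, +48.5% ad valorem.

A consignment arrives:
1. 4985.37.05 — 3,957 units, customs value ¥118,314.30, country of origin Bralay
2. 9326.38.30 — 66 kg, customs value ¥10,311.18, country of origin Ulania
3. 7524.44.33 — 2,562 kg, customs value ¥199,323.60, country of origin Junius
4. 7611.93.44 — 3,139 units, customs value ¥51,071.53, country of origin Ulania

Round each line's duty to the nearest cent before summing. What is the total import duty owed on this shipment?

¥112,034.61

Line 1 (4985.37.05, Bralay, 3,957 units, ¥118,314.30):
Base rate for 4985.37.05 is 34.5%.
Origin Bralay qualifies under the Belmark–Bralay agreement and 4985.37.05 is covered: preferential rate 26.5% applies instead.
The additional-duty order on 4985.37.05 targets Junius, not Bralay; it does not apply.
Duty = ¥118,314.30 × 26.5% = ¥31,353.29.
Line 2 (9326.38.30, Ulania, 66 kg, ¥10,311.18):
Base rate for 9326.38.30 is 18.5% + ¥0.68/kg.
9326.38.30 has an FTA preferential rate, but origin Ulania is not Bralay; base rate stands.
Duty = ¥10,311.18 × 18.5% + 66 × ¥0.68 = ¥1,952.45.
Line 3 (7524.44.33, Junius, 2,562 kg, ¥199,323.60):
Base rate for 7524.44.33 is 35%.
Duty = ¥199,323.60 × 35% = ¥69,763.26.
Line 4 (7611.93.44, Ulania, 3,139 units, ¥51,071.53):
Base rate for 7611.93.44 is 6% + ¥1.88/unit.
Duty = ¥51,071.53 × 6% + 3,139 × ¥1.88 = ¥8,965.61.
Total = ¥31,353.29 + ¥1,952.45 + ¥69,763.26 + ¥8,965.61 = ¥112,034.61.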